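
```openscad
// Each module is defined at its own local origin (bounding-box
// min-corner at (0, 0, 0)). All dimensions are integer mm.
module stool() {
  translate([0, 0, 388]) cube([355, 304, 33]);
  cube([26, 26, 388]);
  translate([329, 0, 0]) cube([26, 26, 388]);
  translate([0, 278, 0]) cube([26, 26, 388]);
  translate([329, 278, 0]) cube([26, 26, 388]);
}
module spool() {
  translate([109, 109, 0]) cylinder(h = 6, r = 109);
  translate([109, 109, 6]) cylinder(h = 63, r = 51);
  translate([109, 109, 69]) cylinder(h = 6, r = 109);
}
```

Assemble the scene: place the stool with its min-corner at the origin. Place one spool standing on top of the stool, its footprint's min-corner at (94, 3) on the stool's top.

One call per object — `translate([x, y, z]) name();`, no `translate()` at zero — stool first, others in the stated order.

stool();
translate([94, 3, 421]) spool();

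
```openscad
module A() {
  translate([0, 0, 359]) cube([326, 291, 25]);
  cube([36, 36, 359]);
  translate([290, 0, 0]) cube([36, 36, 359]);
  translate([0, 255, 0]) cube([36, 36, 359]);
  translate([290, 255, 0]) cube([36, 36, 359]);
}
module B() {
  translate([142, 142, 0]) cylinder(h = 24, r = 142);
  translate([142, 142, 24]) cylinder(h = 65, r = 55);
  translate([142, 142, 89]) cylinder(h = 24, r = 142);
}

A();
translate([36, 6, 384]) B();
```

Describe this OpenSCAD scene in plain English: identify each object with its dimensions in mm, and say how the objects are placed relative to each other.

A is a four-legged stool. The seat is 326×291 mm, 25 mm thick, top at z = 384 mm. It stands on four square legs, each 36×36 mm in cross-section, from z = 0 to the seat underside, each flush with a corner of the seat.

B is a spool: two coaxial disc flanges of radius 142 mm and thickness 24 mm, joined by a core cylinder of radius 55 mm and height 65 mm. The lower flange rests on z = 0 and the three cylinders share a vertical axis.

The spool is on top of the stool.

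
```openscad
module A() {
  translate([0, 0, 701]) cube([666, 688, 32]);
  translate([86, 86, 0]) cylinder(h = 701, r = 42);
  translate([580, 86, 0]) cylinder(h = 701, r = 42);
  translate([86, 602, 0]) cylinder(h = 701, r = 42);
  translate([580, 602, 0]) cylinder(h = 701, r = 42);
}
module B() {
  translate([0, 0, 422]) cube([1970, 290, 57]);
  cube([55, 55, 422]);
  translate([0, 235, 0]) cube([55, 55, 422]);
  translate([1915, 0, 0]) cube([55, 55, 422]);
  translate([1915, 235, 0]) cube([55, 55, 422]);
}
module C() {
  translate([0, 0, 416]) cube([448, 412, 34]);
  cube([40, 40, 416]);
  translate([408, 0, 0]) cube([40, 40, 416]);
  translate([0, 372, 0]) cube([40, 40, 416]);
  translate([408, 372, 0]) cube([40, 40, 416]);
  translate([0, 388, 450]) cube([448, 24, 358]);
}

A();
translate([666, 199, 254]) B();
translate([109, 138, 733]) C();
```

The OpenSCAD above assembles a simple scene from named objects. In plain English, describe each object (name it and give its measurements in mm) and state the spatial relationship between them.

A is a table with a 666×688 mm rectangular top, 32 mm thick, top surface at z = 733 mm, supported by four round legs of 84 mm diameter, each leg's bounding box inset 44 mm from the nearest pair of top edges, running from the floor.

B is a bench: a 1970×290 mm seat slab, 57 mm thick, top at z = 479 mm, on four 55×55 mm square legs flush with the seat corners and standing on z = 0.

C is a chair. The seat is a 448×412×34 mm slab with its top at z = 450 mm, on four 40×40 mm corner legs (flush with the seat edges, standing on z = 0). A flat backrest 24 mm thick, 358 mm tall, spans the full seat width and rises from the seat top along its +y edge, rear face flush with the rear of the seat.

The bench is beside the table with their tops flush at z = 733. The chair is on top of the table, centred.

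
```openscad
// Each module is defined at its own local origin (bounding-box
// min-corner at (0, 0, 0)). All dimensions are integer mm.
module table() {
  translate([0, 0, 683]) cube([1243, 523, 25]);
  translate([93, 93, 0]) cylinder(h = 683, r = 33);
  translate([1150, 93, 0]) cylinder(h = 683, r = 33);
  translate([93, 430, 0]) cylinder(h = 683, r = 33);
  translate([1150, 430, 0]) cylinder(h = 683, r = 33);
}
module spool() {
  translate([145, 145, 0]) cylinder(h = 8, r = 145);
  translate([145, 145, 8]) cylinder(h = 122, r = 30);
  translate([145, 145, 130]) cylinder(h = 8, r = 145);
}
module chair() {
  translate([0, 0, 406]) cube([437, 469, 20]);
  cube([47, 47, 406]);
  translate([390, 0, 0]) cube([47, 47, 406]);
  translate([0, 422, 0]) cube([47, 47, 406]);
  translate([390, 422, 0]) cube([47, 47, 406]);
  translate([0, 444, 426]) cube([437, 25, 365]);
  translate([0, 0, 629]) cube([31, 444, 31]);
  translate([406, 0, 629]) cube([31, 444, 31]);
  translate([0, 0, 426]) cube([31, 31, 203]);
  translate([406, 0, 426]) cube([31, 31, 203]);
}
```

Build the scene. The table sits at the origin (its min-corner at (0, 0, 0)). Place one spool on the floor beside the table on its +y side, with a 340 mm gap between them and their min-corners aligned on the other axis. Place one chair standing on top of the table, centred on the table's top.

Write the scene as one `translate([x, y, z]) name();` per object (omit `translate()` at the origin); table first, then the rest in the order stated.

table();
translate([0, 863, 0]) spool();
translate([403, 27, 708]) chair();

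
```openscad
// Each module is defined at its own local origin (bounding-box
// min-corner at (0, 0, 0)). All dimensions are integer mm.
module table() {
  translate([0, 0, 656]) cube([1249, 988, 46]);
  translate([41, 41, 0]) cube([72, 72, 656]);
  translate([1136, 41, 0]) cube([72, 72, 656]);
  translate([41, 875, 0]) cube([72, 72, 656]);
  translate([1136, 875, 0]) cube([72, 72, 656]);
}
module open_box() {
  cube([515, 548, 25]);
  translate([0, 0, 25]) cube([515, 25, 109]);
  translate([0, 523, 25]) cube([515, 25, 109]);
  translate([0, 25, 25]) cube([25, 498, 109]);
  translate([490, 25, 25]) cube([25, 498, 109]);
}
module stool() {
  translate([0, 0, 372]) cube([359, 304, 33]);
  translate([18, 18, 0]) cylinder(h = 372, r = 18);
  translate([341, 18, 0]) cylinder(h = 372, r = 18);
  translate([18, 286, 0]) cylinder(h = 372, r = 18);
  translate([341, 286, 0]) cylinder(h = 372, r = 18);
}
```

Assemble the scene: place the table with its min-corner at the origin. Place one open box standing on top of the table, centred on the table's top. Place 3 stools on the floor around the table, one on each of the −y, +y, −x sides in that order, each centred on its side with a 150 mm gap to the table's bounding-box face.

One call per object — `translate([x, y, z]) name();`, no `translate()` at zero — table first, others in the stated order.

table();
translate([367, 220, 702]) open_box();
translate([445, -454, 0]) stool();
translate([445, 1138, 0]) stool();
translate([-509, 342, 0]) stool();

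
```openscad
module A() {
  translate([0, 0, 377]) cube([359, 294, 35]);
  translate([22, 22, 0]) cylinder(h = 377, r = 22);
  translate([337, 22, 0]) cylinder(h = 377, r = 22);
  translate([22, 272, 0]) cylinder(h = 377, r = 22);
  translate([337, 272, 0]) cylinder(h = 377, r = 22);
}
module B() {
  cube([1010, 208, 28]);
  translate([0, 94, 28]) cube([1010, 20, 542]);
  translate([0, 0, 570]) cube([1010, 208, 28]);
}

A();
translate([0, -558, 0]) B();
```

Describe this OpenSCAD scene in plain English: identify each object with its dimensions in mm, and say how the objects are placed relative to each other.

A is a four-legged stool. The seat is 359×294 mm, 35 mm thick, top at z = 412 mm. It stands on four round legs, each 44 mm in diameter, from z = 0 to the seat underside, each leg's axis is inset half a diameter from the nearest pair of seat edges (so the leg's bounding box is flush with the corner).

B is an I-beam lying along x, 1010 mm long. Overall section height 598 mm. Two flanges 208 mm wide (y) and 28 mm thick, one on the floor and one at the top; a web 20 mm thick runs between them, centred on the flange width.

The I-beam is on the floor beside the stool on its −y side.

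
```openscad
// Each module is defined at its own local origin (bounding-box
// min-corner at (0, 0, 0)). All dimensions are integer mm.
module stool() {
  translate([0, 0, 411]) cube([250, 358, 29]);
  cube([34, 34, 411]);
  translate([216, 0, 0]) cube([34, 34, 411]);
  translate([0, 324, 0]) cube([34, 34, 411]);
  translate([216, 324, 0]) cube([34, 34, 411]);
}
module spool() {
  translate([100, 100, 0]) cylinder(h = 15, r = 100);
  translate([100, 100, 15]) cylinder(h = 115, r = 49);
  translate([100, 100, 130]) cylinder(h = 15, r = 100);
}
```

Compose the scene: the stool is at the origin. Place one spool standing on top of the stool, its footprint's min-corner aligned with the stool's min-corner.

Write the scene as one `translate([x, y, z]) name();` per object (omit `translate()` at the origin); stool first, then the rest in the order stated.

stool();
translate([0, 0, 440]) spool();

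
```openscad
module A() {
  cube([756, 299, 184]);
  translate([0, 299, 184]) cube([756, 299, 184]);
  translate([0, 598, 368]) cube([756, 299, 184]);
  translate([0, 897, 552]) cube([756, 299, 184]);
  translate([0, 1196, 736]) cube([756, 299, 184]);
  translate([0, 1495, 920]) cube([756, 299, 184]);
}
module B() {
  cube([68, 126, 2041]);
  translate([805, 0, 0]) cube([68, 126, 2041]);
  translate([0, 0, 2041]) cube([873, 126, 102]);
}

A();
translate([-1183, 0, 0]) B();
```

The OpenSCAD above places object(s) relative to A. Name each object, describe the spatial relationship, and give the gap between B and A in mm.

The door frame's nearest face is 310 mm from the staircase's −x face.

A is a staircase. B is a door frame. The door frame is on the floor beside the staircase on its −x side. The gap between the door frame and the staircase is 310 mm.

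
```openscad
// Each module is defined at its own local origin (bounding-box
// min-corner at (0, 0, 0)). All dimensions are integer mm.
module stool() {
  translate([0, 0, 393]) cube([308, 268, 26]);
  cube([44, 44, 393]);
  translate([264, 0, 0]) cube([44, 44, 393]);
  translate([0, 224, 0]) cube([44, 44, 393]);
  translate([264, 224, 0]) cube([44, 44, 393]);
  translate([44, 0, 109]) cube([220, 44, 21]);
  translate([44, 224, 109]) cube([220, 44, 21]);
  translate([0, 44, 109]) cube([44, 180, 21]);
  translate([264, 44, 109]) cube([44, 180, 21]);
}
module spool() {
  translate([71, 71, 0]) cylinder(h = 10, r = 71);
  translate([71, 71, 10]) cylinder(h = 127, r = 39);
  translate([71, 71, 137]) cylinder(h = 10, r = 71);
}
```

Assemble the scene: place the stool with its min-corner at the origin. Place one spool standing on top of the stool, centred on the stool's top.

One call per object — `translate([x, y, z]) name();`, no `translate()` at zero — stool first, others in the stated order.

stool();
translate([83, 63, 419]) spool();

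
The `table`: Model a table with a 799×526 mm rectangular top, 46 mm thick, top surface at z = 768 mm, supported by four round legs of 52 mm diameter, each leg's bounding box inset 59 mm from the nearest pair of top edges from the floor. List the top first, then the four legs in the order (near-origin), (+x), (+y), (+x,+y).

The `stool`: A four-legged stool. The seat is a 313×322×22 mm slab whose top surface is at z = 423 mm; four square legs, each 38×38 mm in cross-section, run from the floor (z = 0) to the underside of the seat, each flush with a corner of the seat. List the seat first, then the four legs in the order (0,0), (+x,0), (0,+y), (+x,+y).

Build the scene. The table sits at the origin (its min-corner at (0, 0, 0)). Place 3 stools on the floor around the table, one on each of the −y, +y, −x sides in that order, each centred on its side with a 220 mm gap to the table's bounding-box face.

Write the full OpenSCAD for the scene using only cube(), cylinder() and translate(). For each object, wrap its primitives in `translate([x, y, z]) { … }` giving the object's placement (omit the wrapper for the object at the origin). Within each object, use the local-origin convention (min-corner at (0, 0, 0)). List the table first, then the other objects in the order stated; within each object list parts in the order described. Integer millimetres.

translate([0, 0, 722]) cube([799, 526, 46]);
translate([85, 85, 0]) cylinder(h = 722, r = 26);
translate([714, 85, 0]) cylinder(h = 722, r = 26);
translate([85, 441, 0]) cylinder(h = 722, r = 26);
translate([714, 441, 0]) cylinder(h = 722, r = 26);
translate([243, -542, 0]) {
  translate([0, 0, 401]) cube([313, 322, 22]);
  cube([38, 38, 401]);
  translate([275, 0, 0]) cube([38, 38, 401]);
  translate([0, 284, 0]) cube([38, 38, 401]);
  translate([275, 284, 0]) cube([38, 38, 401]);
}
translate([243, 746, 0]) {
  translate([0, 0, 401]) cube([313, 322, 22]);
  cube([38, 38, 401]);
  translate([275, 0, 0]) cube([38, 38, 401]);
  translate([0, 284, 0]) cube([38, 38, 401]);
  translate([275, 284, 0]) cube([38, 38, 401]);
}
translate([-533, 102, 0]) {
  translate([0, 0, 401]) cube([313, 322, 22]);
  cube([38, 38, 401]);
  translate([275, 0, 0]) cube([38, 38, 401]);
  translate([0, 284, 0]) cube([38, 38, 401]);
  translate([275, 284, 0]) cube([38, 38, 401]);
}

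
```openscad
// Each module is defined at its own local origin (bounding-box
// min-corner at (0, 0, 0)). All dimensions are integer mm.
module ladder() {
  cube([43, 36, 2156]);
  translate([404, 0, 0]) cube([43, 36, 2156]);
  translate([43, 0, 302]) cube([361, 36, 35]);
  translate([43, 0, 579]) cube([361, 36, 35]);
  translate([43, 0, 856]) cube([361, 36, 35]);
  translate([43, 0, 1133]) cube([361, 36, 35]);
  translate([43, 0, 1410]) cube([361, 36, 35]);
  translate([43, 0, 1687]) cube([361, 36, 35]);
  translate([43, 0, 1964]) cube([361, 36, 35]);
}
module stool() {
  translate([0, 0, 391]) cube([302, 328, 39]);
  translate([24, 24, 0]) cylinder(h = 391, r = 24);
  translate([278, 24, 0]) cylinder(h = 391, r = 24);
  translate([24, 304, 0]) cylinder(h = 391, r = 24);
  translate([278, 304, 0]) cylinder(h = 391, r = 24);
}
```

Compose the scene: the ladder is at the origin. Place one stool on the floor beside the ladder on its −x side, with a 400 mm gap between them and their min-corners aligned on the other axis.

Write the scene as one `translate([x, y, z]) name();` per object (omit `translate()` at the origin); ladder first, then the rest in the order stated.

ladder();
translate([-702, 0, 0]) stool();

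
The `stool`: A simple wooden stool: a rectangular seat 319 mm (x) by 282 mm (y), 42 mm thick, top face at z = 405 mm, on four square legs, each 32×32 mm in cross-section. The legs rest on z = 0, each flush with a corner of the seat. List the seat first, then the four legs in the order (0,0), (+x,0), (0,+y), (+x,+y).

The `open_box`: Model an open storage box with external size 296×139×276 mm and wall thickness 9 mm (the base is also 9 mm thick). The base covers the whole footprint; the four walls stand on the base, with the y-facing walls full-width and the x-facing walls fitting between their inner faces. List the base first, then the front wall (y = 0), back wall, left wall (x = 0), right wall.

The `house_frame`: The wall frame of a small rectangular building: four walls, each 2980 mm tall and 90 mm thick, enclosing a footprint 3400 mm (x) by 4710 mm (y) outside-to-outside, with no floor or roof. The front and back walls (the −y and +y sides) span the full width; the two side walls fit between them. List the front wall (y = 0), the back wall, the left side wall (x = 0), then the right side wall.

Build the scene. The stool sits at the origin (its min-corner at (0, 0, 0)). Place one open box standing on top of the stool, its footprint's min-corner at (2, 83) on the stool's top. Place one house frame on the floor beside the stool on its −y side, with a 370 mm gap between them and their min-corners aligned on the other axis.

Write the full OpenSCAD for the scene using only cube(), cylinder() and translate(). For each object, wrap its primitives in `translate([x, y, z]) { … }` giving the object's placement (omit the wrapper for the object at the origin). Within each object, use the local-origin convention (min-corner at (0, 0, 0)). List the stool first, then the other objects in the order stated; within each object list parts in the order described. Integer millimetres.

translate([0, 0, 363]) cube([319, 282, 42]);
cube([32, 32, 363]);
translate([287, 0, 0]) cube([32, 32, 363]);
translate([0, 250, 0]) cube([32, 32, 363]);
translate([287, 250, 0]) cube([32, 32, 363]);
translate([2, 83, 405]) {
  cube([296, 139, 9]);
  translate([0, 0, 9]) cube([296, 9, 267]);
  translate([0, 130, 9]) cube([296, 9, 267]);
  translate([0, 9, 9]) cube([9, 121, 267]);
  translate([287, 9, 9]) cube([9, 121, 267]);
}
translate([0, -5080, 0]) {
  cube([3400, 90, 2980]);
  translate([0, 4620, 0]) cube([3400, 90, 2980]);
  translate([0, 90, 0]) cube([90, 4530, 2980]);
  translate([3310, 90, 0]) cube([90, 4530, 2980]);
}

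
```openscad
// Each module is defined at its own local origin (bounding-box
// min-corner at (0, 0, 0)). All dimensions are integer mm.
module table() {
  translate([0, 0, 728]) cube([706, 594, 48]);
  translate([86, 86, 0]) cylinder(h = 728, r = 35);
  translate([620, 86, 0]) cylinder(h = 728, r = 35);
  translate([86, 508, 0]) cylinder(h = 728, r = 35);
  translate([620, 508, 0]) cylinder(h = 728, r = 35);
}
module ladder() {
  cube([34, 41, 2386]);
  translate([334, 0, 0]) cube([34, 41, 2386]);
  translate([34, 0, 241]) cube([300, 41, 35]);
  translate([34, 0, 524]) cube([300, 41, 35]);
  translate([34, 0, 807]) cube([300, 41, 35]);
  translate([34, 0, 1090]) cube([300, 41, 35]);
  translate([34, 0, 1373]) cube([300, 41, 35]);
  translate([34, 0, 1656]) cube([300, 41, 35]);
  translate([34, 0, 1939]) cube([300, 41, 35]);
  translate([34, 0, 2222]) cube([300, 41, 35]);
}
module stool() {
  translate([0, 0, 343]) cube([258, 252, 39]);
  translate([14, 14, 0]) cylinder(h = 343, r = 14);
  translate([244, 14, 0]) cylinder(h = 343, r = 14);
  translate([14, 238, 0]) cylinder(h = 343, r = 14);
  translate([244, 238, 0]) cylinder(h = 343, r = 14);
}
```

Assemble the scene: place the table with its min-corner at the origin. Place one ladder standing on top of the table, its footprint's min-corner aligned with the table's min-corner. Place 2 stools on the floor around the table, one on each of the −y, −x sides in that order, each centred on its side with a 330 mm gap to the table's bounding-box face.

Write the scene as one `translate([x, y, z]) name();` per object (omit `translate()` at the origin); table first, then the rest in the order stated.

table();
translate([0, 0, 776]) ladder();
translate([224, -582, 0]) stool();
translate([-588, 171, 0]) stool();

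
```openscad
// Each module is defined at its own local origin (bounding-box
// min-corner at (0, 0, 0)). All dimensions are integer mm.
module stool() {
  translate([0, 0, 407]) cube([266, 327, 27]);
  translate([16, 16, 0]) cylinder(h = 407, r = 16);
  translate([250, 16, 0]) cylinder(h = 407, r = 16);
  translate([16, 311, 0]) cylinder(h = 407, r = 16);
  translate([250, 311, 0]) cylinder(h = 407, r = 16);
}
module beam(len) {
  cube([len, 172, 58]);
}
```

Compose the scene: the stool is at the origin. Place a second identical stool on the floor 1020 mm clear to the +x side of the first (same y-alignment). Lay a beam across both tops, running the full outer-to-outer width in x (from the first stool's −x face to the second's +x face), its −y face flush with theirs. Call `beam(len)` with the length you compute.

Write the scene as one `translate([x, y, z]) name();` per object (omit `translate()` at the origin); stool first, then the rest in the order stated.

stool();
translate([1286, 0, 0]) stool();
translate([0, 0, 434]) beam(1552);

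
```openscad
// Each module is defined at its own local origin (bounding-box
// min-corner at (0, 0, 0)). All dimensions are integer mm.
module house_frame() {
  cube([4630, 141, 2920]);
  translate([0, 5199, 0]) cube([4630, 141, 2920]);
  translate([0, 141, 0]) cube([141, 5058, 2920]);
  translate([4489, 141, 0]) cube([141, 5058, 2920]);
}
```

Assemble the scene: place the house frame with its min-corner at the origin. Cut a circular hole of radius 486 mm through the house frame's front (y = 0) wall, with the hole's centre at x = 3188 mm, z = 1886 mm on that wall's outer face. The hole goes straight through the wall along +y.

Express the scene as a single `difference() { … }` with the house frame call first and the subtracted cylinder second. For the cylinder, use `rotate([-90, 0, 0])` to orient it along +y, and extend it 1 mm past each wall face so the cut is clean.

difference() {
  house_frame();
  translate([3188, -1, 1886]) rotate([-90, 0, 0]) cylinder(h = 143, r = 486);
}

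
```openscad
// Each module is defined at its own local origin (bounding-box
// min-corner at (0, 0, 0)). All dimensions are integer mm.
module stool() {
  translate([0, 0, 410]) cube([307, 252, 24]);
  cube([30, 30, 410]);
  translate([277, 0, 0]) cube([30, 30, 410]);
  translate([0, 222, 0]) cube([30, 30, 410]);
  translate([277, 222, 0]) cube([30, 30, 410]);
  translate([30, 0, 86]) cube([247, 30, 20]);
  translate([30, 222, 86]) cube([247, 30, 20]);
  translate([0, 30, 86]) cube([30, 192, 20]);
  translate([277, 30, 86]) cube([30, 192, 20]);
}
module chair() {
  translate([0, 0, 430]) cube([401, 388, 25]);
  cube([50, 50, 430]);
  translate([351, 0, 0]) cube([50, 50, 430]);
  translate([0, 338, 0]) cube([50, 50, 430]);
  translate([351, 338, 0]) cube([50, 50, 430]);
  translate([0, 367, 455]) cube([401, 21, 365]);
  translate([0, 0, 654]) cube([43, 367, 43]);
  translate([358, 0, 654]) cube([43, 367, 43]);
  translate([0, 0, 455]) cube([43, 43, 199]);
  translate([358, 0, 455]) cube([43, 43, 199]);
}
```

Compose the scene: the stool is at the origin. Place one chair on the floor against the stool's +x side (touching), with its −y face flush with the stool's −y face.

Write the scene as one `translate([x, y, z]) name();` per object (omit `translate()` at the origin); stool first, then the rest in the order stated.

stool();
translate([307, 0, 0]) chair();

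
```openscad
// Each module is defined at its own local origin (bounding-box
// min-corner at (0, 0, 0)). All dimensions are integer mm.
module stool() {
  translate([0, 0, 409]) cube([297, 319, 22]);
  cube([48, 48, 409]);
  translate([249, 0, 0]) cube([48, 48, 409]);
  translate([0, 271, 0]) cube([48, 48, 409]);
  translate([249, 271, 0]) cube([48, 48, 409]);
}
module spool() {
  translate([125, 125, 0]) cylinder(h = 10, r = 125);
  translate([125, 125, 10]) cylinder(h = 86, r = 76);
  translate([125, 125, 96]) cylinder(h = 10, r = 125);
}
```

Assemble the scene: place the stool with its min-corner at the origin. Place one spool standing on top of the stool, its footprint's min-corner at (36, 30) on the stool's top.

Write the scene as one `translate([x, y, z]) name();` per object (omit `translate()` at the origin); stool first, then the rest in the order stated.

stool();
translate([36, 30, 431]) spool();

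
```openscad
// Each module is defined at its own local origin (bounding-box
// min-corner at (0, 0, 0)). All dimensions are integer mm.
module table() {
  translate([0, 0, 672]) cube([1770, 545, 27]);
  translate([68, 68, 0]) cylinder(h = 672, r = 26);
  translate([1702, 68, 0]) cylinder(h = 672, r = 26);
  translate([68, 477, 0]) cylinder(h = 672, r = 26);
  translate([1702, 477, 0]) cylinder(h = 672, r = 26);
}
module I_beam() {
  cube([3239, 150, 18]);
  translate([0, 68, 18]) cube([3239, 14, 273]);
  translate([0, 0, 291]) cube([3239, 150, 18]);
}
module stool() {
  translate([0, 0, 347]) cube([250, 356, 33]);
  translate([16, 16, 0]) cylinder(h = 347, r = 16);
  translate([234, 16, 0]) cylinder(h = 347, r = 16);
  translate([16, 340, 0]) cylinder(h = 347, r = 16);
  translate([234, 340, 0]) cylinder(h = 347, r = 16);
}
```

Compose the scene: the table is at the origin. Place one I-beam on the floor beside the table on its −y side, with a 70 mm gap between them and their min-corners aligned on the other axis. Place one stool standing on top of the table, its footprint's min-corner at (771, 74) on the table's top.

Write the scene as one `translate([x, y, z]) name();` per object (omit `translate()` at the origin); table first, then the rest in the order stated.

table();
translate([0, -220, 0]) I_beam();
translate([771, 74, 699]) stool();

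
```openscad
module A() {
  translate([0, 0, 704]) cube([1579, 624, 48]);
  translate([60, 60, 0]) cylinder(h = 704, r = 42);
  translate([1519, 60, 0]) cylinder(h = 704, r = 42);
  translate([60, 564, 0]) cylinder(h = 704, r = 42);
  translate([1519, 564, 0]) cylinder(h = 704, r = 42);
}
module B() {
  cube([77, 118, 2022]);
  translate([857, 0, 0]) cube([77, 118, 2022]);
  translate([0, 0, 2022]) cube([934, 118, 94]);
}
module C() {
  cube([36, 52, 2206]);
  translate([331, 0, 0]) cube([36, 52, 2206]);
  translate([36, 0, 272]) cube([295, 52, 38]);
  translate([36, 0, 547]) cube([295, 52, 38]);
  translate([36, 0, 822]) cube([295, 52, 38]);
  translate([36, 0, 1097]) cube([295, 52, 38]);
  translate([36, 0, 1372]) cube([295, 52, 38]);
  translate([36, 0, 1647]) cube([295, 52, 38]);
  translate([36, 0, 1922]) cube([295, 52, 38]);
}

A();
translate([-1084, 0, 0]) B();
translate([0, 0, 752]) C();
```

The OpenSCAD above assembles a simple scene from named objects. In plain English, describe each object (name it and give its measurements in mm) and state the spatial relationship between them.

A is a table: top 1579 mm (x) × 624 mm (y), 48 mm thick, upper face at z = 752 mm, on four round legs of 84 mm diameter, each leg's bounding box inset 18 mm from the nearest pair of top edges, running from z = 0 to the bottom of the top.

B is a door frame. The clear opening is 780 mm wide and 2022 mm high. Two 77 mm wide jambs, 118 mm deep, stand either side of the opening from the floor to the top of the opening. A 94 mm thick head sits across the top of both jambs, spanning the full outside width of the frame.

C is a wooden ladder with two side rails of 36×52 mm section and 2206 mm height, set 367 mm apart overall. Between them run 7 rectangular rungs (52 mm deep, 38 mm thick), front faces flush with the rails' −y face. The bottom of the first rung is 272 mm above the floor and each subsequent rung is 275 mm higher than the one below.

The door frame is on the floor beside the table on its −x side. The ladder is on top of the table.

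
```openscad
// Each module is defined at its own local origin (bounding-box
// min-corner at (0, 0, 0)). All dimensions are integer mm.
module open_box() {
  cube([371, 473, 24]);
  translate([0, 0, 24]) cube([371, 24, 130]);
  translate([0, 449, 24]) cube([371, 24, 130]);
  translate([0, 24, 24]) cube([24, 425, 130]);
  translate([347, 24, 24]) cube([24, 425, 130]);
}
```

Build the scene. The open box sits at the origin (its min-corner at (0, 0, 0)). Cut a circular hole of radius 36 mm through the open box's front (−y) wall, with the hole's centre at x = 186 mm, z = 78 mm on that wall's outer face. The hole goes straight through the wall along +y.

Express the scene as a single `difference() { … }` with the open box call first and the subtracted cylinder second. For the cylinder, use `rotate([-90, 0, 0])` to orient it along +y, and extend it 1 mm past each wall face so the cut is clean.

difference() {
  open_box();
  translate([186, -1, 78]) rotate([-90, 0, 0]) cylinder(h = 26, r = 36);
}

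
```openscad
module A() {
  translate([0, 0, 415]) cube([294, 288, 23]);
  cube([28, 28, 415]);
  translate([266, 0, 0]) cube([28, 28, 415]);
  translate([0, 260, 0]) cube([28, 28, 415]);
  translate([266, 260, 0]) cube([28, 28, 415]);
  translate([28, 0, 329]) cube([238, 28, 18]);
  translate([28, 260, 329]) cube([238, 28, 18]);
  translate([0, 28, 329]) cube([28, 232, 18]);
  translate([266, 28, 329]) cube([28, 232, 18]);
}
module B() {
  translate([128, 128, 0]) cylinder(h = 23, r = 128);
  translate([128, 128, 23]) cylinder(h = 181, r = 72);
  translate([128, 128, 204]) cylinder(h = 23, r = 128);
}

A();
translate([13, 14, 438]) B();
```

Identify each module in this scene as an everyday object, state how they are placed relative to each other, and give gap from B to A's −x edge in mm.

A is a stool. B is a spool. The spool is on top of the stool. The gap from the spool to the stool's −x edge is 13 mm.

The spool's min-x is at 13; the stool's min-x is 0; gap = 13 mm.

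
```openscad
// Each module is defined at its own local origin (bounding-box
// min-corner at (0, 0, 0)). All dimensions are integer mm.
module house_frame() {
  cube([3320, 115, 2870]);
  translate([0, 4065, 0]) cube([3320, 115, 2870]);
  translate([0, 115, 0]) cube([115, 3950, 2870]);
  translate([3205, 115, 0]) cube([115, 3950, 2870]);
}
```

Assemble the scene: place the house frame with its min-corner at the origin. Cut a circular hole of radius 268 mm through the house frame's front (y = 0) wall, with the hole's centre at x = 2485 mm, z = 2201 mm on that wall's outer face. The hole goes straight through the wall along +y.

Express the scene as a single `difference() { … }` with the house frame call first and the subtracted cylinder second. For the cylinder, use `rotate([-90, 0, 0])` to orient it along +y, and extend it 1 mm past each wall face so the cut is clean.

difference() {
  house_frame();
  translate([2485, -1, 2201]) rotate([-90, 0, 0]) cylinder(h = 117, r = 268);
}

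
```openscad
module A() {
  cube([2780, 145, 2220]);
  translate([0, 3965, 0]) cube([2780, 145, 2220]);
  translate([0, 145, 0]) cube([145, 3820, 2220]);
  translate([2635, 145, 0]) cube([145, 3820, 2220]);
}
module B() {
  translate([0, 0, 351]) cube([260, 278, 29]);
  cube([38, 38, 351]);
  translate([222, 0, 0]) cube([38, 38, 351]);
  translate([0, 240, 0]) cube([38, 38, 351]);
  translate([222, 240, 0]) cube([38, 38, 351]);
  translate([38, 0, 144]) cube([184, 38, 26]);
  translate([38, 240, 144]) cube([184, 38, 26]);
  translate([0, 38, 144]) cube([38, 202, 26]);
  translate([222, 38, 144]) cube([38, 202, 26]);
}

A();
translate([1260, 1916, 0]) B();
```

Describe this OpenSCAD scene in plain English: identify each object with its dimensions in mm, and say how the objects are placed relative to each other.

A is a box-shaped house frame (walls only): outside footprint 2780×4110 mm, wall height 2220 mm, wall thickness 145 mm. The two y-facing walls run the full x-width; the two x-facing walls fit between the inner faces of the y-facing walls.

B is a four-legged stool. The seat is 260×278 mm, 29 mm thick, top at z = 380 mm. It stands on four square legs, each 38×38 mm in cross-section, from z = 0 to the seat underside, each flush with a corner of the seat. Four stretchers, 38 mm wide and 26 mm tall, connect adjacent legs with their undersides at z = 144 mm, each running between the inner faces of the legs it joins and aligned with the legs' outer faces on the other axis.

The stool sits inside the house frame, centred.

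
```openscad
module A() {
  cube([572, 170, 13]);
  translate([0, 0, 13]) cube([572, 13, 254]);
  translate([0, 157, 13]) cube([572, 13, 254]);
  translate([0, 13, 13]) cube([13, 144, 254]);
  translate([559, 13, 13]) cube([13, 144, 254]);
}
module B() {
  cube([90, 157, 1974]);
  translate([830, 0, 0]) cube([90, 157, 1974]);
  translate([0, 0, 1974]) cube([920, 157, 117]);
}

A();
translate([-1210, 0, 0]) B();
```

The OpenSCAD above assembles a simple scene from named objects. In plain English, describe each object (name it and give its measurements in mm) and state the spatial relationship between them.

A is an open storage box with external size 572×170×267 mm and wall thickness 13 mm (the base is also 13 mm thick). The base covers the whole footprint; the four walls stand on the base, with the y-facing walls full-width and the x-facing walls fitting between their inner faces.

B is a door frame. The clear opening is 740 mm wide and 1974 mm high. Two 90 mm wide jambs, 157 mm deep, stand either side of the opening from the floor to the top of the opening. A 117 mm thick head sits across the top of both jambs, spanning the full outside width of the frame.

The door frame is on the floor beside the open box on its −x side.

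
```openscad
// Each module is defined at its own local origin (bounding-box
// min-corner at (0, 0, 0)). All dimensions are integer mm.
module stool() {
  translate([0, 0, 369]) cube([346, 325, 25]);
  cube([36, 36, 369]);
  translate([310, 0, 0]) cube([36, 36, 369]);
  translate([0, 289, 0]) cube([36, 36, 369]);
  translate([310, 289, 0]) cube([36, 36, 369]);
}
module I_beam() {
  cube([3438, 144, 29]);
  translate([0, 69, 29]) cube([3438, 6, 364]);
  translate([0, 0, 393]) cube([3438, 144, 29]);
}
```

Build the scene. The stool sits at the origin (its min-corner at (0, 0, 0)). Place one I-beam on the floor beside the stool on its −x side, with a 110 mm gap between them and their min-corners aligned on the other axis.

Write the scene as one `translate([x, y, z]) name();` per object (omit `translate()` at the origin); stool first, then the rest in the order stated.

stool();
translate([-3548, 0, 0]) I_beam();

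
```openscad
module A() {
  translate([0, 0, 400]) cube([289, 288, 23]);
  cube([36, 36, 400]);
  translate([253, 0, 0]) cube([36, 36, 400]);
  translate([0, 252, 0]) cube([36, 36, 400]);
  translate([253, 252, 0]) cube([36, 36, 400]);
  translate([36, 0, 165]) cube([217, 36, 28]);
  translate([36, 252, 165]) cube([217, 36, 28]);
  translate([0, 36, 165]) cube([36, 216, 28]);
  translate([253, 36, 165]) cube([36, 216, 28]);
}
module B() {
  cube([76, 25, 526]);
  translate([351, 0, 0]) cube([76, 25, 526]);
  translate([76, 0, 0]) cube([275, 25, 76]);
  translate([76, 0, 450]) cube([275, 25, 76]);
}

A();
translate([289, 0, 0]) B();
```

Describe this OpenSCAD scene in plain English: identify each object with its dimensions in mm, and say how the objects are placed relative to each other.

A is a four-legged stool. The seat is a 289×288×23 mm slab whose top surface is at z = 423 mm; four square legs, each 36×36 mm in cross-section, run from the floor (z = 0) to the underside of the seat, each flush with a corner of the seat. Four stretchers, 36 mm wide and 28 mm tall, connect adjacent legs with their undersides at z = 165 mm, each running between the inner faces of the legs it joins and aligned with the legs' outer faces on the other axis.

B is a rectangular picture frame lying in the x–z plane (depth along y). The opening is 275 mm wide (x) by 374 mm tall (z), surrounded by a border 76 mm wide on all four sides. The frame is 25 mm deep and is made of two full-height vertical stiles with two horizontal rails fitted between them.

The picture frame is against the stool's +x side, with their −y faces flush.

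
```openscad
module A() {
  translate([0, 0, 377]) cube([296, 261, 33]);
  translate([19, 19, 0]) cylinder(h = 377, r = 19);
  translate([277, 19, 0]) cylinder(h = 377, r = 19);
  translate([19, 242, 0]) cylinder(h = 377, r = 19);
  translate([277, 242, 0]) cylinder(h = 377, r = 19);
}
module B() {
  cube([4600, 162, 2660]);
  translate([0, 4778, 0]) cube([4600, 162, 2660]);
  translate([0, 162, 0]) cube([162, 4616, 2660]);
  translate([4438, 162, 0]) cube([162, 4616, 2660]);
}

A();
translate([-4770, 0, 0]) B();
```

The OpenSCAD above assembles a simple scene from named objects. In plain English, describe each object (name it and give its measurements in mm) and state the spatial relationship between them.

A is a four-legged stool. The seat is a 296×261×33 mm slab whose top surface is at z = 410 mm; four round legs, each 38 mm in diameter, run from the floor (z = 0) to the underside of the seat, each leg's axis is inset half a diameter from the nearest pair of seat edges (so the leg's bounding box is flush with the corner).

B is the wall frame of a small rectangular building: four walls, each 2660 mm tall and 162 mm thick, enclosing a footprint 4600 mm (x) by 4940 mm (y) outside-to-outside, with no floor or roof. The front and back walls (the −y and +y sides) span the full width; the two side walls fit between them.

The house frame is on the floor beside the stool on its −x side.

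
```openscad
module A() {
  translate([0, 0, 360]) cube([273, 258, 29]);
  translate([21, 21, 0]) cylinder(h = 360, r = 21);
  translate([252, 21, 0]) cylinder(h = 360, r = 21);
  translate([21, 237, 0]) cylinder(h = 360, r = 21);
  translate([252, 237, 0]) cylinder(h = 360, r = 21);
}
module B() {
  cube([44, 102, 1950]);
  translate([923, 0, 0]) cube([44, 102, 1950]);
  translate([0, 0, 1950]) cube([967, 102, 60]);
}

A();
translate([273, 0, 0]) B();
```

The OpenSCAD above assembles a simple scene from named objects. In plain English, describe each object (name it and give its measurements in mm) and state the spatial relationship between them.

A is a simple wooden stool: a rectangular seat 273 mm (x) by 258 mm (y), 29 mm thick, top face at z = 389 mm, on four round legs, each 42 mm in diameter. The legs rest on z = 0, each leg's axis is inset half a diameter from the nearest pair of seat edges (so the leg's bounding box is flush with the corner).

B is a rectangular door frame: two vertical jambs of 44×102 mm section, 1950 mm tall, with a clear opening 879 mm wide between their inner faces. A header 60 mm tall and 102 mm deep lies on top of the jambs and spans the full outside width.

The door frame is against the stool's +x side, with their −y faces flush.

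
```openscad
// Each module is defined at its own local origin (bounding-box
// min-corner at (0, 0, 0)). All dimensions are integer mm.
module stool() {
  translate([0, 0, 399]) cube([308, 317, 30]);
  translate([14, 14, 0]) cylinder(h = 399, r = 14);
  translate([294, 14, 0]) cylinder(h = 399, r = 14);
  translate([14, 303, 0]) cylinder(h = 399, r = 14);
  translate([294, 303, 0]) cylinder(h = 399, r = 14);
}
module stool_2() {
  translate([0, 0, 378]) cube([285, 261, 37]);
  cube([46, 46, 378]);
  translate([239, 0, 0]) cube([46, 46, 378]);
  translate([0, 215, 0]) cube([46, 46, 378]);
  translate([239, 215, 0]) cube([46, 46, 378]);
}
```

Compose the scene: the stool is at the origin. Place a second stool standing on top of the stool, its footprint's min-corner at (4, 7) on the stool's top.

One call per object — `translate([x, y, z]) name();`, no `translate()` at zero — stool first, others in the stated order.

stool();
translate([4, 7, 429]) stool_2();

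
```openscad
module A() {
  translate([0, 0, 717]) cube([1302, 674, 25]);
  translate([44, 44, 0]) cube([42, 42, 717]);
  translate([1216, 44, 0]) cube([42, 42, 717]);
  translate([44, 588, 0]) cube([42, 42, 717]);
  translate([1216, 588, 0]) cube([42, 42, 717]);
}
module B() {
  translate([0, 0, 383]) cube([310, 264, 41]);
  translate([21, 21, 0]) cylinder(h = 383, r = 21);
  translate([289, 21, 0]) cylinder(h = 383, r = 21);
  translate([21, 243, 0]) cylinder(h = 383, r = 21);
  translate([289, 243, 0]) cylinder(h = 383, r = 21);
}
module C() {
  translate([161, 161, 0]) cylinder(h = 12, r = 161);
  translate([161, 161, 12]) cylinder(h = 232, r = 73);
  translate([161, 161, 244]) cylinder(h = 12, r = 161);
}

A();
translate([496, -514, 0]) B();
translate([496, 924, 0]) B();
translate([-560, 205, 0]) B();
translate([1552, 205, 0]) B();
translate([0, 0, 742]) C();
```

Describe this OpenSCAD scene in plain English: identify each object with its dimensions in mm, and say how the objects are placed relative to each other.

A is a table with a 1302×674 mm rectangular top, 25 mm thick, top surface at z = 742 mm, supported by four 42×42 mm square legs, each inset 44 mm from the nearest pair of top edges, running from the floor.

B is a simple wooden stool: a rectangular seat 310 mm (x) by 264 mm (y), 41 mm thick, top face at z = 424 mm, on four round legs, each 42 mm in diameter. The legs rest on z = 0, each leg's axis is inset half a diameter from the nearest pair of seat edges (so the leg's bounding box is flush with the corner).

C is a spool: two coaxial disc flanges of radius 161 mm and thickness 12 mm, joined by a core cylinder of radius 73 mm and height 232 mm. The lower flange rests on z = 0 and the three cylinders share a vertical axis.

Four stools sit around the table at the −y, +y, −x, +x sides. The spool is on top of the table.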